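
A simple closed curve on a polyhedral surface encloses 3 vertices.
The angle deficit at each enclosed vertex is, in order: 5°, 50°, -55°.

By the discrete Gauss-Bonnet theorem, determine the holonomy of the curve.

Holonomy = total enclosed curvature = 5° + 50° + (-55°) = 0°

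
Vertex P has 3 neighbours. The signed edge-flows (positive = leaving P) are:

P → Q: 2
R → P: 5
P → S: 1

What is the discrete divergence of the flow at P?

Divergence = sum of outgoing flows = 2 + (-5) + 1 = -2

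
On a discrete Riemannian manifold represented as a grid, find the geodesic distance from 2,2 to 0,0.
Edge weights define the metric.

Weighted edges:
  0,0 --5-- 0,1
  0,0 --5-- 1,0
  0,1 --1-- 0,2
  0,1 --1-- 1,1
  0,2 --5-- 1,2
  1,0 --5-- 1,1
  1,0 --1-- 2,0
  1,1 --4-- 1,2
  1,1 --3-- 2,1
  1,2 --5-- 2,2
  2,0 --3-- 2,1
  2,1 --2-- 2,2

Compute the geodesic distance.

Shortest path: 2,2 → 2,1 → 1,1 → 0,1 → 0,0, total weight = 11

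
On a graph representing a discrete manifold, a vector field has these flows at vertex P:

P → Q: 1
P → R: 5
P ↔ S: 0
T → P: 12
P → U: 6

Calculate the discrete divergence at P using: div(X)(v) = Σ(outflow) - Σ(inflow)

Divergence = sum of outgoing flows = 1 + 5 + 0 + (-12) + 6 = 0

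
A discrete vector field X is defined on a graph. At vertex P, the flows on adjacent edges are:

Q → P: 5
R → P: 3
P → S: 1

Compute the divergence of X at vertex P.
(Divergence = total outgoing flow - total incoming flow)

Divergence = sum of outgoing flows = (-5) + (-3) + 1 = -7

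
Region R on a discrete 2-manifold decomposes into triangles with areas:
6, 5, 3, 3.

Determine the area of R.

6 + 5 + 3 + 3 = 17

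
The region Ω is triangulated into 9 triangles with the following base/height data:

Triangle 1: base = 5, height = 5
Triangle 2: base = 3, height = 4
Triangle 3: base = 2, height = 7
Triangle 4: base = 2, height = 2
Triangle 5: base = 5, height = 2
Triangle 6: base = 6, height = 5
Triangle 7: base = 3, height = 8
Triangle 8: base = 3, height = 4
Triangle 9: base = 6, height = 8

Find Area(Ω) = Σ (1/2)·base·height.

(1/2)×5×5 + (1/2)×3×4 + (1/2)×2×7 + (1/2)×2×2 + (1/2)×5×2 + (1/2)×6×5 + (1/2)×3×8 + (1/2)×3×4 + (1/2)×6×8 = 89.5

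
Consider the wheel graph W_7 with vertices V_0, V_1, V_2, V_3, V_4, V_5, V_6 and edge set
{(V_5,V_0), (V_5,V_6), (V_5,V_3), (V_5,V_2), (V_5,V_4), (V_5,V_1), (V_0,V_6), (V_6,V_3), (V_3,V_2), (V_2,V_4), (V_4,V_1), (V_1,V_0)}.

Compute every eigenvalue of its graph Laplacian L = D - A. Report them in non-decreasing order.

The wheel W_7 is the join K_1 ∨ C_6 (a hub joined to every vertex of a cycle of length 6). For a join G ∨ H (G on p vertices, H on q vertices) the Laplacian spectrum is 0, p+q, the eigenvalues of L(G) other than one 0 each shifted by +q, and the eigenvalues of L(H) other than one 0 each shifted by +p. With G = K_1 (p = 1, nothing left after dropping its 0) and H = C_6 (q = 6, eigenvalues 2 − 2cos(2πk/6), k = 0, …, 5; drop k = 0), the spectrum of W_7 is 0, 7, and 1 + (2 − 2cos(2πk/6)) = 3 − 2cos(2πk/6) for k = 1, …, 5:
k=1: 3 − 2cos(π/3) = 2.0; k=2: 3 − 2cos(2π/3) = 4.0; k=3: 3 − 2cos(π) = 5.0; k=4: 3 − 2cos(4π/3) = 4.0; k=5: 3 − 2cos(5π/3) = 2.0.
Laplacian eigenvalues (increasing order): [0.0, 2.0, 2.0, 4.0, 4.0, 5.0, 7.0]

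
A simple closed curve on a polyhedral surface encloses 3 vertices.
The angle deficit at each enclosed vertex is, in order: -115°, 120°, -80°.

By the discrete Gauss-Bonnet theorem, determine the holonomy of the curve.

Holonomy = total enclosed curvature = (-115°) + 120° + (-80°) = -75°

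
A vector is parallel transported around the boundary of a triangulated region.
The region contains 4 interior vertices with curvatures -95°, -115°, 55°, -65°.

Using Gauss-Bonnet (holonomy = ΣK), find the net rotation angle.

Holonomy = total enclosed curvature = (-95°) + (-115°) + 55° + (-65°) = -220°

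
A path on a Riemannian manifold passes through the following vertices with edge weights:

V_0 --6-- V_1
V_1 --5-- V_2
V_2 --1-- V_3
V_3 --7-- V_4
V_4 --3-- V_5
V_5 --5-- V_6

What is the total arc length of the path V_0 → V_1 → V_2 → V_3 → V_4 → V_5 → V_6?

Arc length = 6 + 5 + 1 + 7 + 3 + 5 = 27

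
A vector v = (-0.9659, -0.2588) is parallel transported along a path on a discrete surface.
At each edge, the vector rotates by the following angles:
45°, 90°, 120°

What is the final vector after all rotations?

Total rotation: 45° + 90° + 120° = 255° ≡ -105° (mod 360°). Final vector: (0, 1)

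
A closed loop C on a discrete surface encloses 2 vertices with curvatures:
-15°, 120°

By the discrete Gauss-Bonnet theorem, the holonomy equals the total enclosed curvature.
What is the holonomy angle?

Holonomy = total enclosed curvature = (-15°) + 120° = 105°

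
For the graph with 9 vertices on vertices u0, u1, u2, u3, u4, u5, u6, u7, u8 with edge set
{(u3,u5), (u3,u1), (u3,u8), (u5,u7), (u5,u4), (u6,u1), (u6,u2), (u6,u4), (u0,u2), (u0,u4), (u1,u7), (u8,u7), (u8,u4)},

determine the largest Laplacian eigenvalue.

Degrees: deg(u0) = 2, deg(u1) = 3, deg(u2) = 2, deg(u3) = 3, deg(u4) = 4, deg(u5) = 3, deg(u6) = 3, deg(u7) = 3, deg(u8) = 3.
L = D − A with rows/columns ordered (u0, u1, u2, u3, u4, u5, u6, u7, u8):
  [ 2,  0, -1,  0, -1,  0,  0,  0,  0]
  [ 0,  3,  0, -1,  0,  0, -1, -1,  0]
  [-1,  0,  2,  0,  0,  0, -1,  0,  0]
  [ 0, -1,  0,  3,  0, -1,  0,  0, -1]
  [-1,  0,  0,  0,  4, -1, -1,  0, -1]
  [ 0,  0,  0, -1, -1,  3,  0, -1,  0]
  [ 0, -1, -1,  0, -1,  0,  3,  0,  0]
  [ 0, -1,  0,  0,  0, -1,  0,  3, -1]
  [ 0,  0,  0, -1, -1,  0,  0, -1,  3]
Characteristic polynomial: det(λI − L) = λ(λ² − 6λ + 4)(λ − 2)(λ − 3)⁴(λ − 6).
Roots: λ = 0; (λ² − 6λ + 4) = 0 ⇒ λ = 3 ± √5 ≈ 0.7639, 5.2361; (λ − 2) = 0 ⇒ λ = 2; (λ − 3) = 0 ⇒ λ = 3 (multiplicity 4); (λ − 6) = 0 ⇒ λ = 6.
(Check: the roots sum (with multiplicity) to 26, matching trace L = Σdeg = 2·13 = 26.)
Laplacian eigenvalues: [0.0, 0.7639, 2.0, 3.0, 3.0, 3.0, 3.0, 5.2361, 6.0]. Largest eigenvalue (spectral radius) = 6.0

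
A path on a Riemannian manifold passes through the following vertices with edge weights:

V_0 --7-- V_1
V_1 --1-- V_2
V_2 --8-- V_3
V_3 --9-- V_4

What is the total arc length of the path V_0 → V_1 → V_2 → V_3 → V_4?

Arc length = 7 + 1 + 8 + 9 = 25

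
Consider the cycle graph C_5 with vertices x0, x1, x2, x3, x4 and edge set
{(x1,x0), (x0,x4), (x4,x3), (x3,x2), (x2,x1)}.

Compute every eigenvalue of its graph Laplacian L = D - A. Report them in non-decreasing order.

The cycle graph C_n has Laplacian eigenvalues λ_k = 2 − 2cos(2πk/n), k = 0, 1, …, n−1. Here n = 5:
k=0: 2 − 2cos(0) = 0.0; k=1: 2 − 2cos(2π/5) = 1.382; k=2: 2 − 2cos(4π/5) = 3.618; k=3: 2 − 2cos(6π/5) = 3.618; k=4: 2 − 2cos(8π/5) = 1.382.
Laplacian eigenvalues (increasing order): [0.0, 1.382, 1.382, 3.618, 3.618]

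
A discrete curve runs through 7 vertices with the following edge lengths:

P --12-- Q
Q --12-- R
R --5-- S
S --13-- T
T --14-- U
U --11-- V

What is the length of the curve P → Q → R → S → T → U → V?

Arc length = 12 + 12 + 5 + 13 + 14 + 11 = 67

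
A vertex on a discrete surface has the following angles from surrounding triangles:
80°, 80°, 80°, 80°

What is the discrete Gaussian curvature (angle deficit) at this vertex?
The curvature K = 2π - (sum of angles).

Sum of angles = 320°. K = 360° - 320° = 40° = 2π/9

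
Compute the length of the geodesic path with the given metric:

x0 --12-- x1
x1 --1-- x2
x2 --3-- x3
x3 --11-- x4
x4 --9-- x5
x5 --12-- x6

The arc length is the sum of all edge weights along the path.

Arc length = 12 + 1 + 3 + 11 + 9 + 12 = 48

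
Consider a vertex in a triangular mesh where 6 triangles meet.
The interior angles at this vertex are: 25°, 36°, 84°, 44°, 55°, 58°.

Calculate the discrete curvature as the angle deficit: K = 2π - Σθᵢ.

Sum of angles = 302°. K = 360° - 302° = 58° = 29π/90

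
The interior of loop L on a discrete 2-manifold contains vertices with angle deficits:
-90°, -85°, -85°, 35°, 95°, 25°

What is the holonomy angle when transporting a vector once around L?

Holonomy = total enclosed curvature = (-90°) + (-85°) + (-85°) + 35° + 95° + 25° = -105°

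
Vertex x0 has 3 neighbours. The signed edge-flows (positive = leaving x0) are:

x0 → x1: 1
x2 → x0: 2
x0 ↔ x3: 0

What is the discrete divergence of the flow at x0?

Divergence = sum of outgoing flows = 1 + (-2) + 0 = -1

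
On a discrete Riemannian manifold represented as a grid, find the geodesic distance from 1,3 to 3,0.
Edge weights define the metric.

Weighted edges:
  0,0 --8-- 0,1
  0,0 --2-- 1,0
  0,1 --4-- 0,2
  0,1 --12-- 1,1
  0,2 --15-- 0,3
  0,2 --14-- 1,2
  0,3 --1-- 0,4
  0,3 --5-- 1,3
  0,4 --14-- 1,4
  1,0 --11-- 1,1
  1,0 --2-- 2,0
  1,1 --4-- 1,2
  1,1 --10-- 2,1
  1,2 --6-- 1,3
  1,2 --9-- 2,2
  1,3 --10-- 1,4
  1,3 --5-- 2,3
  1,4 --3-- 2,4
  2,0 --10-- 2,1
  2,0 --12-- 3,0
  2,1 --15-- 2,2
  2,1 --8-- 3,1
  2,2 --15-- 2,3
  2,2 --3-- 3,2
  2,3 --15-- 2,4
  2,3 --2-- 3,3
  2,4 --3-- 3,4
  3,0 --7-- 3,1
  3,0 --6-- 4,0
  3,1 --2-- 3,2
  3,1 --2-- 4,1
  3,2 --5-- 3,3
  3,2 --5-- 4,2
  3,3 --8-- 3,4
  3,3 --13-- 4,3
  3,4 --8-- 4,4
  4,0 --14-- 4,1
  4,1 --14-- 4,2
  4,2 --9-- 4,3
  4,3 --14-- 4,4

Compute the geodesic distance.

Shortest path: 1,3 → 2,3 → 3,3 → 3,2 → 3,1 → 3,0, total weight = 21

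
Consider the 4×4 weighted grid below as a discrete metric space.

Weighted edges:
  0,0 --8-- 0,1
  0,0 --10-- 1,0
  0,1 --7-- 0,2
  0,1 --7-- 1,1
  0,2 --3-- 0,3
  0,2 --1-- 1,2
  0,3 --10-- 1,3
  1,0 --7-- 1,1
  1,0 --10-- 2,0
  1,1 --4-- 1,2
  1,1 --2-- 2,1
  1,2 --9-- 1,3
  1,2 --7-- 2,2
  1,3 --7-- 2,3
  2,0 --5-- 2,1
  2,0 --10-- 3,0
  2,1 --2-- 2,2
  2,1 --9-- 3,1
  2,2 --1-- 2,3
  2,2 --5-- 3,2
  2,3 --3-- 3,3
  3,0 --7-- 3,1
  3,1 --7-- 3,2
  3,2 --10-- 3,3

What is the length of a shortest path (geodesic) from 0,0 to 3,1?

Shortest path: 0,0 → 0,1 → 1,1 → 2,1 → 3,1, total weight = 26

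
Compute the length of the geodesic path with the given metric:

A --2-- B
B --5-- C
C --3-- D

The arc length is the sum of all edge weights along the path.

Arc length = 2 + 5 + 3 = 10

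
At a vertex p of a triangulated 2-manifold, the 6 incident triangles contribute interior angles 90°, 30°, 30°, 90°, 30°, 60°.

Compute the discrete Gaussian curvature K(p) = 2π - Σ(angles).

Sum of angles = 330°. K = 360° - 330° = 30°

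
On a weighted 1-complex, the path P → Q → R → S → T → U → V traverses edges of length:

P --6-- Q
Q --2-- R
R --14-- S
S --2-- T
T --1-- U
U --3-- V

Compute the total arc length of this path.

Arc length = 6 + 2 + 14 + 2 + 1 + 3 = 28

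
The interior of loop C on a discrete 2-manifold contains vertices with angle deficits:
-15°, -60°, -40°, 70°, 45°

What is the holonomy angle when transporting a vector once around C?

Holonomy = total enclosed curvature = (-15°) + (-60°) + (-40°) + 70° + 45° = 0°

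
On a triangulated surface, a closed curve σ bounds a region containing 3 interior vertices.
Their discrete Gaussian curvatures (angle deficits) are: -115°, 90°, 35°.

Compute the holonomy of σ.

Holonomy = total enclosed curvature = (-115°) + 90° + 35° = 10°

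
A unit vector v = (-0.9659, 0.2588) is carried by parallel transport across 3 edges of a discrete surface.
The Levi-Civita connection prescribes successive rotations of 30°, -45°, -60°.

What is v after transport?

Total rotation: 30° + (-45°) + (-60°) = -75°. Final vector: (0, 1)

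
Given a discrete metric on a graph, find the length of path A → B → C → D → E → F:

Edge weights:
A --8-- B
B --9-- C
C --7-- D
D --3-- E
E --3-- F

Arc length = 8 + 9 + 7 + 3 + 3 = 30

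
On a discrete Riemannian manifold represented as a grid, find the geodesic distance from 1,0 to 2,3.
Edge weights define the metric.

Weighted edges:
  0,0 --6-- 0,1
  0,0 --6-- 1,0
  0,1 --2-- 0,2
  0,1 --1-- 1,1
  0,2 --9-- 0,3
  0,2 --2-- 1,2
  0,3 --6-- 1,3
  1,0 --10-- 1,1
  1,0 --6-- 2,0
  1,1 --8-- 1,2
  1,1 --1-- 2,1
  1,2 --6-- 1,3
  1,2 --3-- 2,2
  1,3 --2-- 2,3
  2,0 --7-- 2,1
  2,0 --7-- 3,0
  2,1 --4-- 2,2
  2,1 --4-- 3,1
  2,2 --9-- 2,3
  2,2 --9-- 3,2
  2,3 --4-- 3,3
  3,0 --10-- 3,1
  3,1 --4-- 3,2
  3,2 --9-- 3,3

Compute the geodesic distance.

Shortest path: 1,0 → 1,1 → 0,1 → 0,2 → 1,2 → 1,3 → 2,3, total weight = 23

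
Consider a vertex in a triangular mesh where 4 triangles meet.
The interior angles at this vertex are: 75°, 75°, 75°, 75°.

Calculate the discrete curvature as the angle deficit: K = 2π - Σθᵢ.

Sum of angles = 300°. K = 360° - 300° = 60° = π/3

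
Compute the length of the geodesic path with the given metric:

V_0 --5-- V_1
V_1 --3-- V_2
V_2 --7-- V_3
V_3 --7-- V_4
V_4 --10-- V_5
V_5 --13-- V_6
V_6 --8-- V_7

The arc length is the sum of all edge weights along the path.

Arc length = 5 + 3 + 7 + 7 + 10 + 13 + 8 = 53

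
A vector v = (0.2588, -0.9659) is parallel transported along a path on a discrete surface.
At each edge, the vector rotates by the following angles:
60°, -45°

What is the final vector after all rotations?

Total rotation: 60° + (-45°) = 15°. Final vector: (0.5000, -0.8660)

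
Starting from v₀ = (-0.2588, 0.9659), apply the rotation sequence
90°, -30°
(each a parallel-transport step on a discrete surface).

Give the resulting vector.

Total rotation: 90° + (-30°) = 60°. Final vector: (-0.9659, 0.2588)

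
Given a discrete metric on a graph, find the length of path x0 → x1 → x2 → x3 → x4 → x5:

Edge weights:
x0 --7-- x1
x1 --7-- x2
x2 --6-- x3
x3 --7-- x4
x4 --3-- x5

Arc length = 7 + 7 + 6 + 7 + 3 = 30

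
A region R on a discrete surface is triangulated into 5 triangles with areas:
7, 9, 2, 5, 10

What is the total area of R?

7 + 9 + 2 + 5 + 10 = 33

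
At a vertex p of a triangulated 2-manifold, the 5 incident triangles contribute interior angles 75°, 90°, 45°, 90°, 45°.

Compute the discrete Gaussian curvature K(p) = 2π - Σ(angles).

Sum of angles = 345°. K = 360° - 345° = 15° = π/12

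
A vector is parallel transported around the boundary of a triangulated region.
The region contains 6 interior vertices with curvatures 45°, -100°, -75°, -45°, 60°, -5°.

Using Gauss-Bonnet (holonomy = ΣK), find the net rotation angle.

Holonomy = total enclosed curvature = 45° + (-100°) + (-75°) + (-45°) + 60° + (-5°) = -120°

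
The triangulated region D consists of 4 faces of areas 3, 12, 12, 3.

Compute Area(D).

3 + 12 + 12 + 3 = 30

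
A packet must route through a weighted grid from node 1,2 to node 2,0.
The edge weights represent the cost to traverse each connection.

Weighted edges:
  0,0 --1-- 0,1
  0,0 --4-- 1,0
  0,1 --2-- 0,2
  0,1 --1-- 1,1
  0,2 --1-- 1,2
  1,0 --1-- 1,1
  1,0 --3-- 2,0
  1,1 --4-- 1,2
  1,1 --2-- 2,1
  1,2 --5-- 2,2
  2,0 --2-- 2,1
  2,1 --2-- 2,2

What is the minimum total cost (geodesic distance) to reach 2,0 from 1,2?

Shortest path: 1,2 → 1,1 → 1,0 → 2,0, total weight = 8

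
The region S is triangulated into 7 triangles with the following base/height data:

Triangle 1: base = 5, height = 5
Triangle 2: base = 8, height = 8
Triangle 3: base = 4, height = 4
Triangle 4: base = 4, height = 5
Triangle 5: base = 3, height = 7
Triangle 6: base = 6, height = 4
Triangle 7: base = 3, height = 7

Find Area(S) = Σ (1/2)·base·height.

(1/2)×5×5 + (1/2)×8×8 + (1/2)×4×4 + (1/2)×4×5 + (1/2)×3×7 + (1/2)×6×4 + (1/2)×3×7 = 95.5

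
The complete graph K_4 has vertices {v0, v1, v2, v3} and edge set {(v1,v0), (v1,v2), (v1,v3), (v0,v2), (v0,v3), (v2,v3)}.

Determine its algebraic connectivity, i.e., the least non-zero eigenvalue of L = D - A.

For the complete graph K_n, L = nI − J (J = all-ones matrix). J has eigenvalues n (once, eigenvector 𝟙) and 0 (multiplicity n−1), so L has eigenvalues 0 (once) and n (multiplicity n−1). Here n = 4: eigenvalue 0 once and 4 with multiplicity 3.
Laplacian eigenvalues: [0.0, 4.0, 4.0, 4.0]. Algebraic connectivity (smallest non-zero eigenvalue) = 4.0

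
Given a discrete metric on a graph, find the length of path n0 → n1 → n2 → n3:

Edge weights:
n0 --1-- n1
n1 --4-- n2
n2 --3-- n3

Arc length = 1 + 4 + 3 = 8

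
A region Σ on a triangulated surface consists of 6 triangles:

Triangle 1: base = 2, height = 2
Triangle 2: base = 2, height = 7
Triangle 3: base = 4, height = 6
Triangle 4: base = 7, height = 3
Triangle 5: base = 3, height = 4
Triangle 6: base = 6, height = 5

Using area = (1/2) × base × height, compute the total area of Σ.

(1/2)×2×2 + (1/2)×2×7 + (1/2)×4×6 + (1/2)×7×3 + (1/2)×3×4 + (1/2)×6×5 = 52.5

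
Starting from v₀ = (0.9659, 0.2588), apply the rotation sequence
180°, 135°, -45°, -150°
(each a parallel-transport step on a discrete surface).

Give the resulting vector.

Total rotation: 180° + 135° + (-45°) + (-150°) = 120°. Final vector: (-0.7071, 0.7071)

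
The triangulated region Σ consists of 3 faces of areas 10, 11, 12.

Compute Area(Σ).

10 + 11 + 12 = 33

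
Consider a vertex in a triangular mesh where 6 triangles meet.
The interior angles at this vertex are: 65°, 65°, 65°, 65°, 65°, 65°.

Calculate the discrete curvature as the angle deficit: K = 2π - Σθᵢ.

Sum of angles = 390°. K = 360° - 390° = -30° = -π/6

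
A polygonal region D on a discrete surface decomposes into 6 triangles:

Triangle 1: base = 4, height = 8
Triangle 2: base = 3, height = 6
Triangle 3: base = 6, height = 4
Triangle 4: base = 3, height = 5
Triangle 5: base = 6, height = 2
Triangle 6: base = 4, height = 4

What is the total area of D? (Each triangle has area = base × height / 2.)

(1/2)×4×8 + (1/2)×3×6 + (1/2)×6×4 + (1/2)×3×5 + (1/2)×6×2 + (1/2)×4×4 = 58.5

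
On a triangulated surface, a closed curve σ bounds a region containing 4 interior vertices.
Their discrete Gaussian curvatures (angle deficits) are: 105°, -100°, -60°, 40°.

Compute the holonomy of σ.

Holonomy = total enclosed curvature = 105° + (-100°) + (-60°) + 40° = -15°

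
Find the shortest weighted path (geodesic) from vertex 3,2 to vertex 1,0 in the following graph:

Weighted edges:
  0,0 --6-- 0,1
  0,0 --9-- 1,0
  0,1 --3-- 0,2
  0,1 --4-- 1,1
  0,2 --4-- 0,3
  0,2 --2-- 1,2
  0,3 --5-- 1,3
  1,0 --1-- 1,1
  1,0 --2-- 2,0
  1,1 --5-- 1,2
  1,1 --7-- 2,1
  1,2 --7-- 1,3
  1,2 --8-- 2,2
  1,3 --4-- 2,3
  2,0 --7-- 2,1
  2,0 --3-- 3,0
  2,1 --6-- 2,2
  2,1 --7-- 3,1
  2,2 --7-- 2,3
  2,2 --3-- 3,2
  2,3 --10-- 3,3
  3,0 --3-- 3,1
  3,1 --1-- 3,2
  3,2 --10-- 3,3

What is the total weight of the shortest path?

Shortest path: 3,2 → 3,1 → 3,0 → 2,0 → 1,0, total weight = 9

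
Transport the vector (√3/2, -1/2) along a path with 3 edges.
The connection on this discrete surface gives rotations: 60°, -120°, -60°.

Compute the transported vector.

Total rotation: 60° + (-120°) + (-60°) = -120°. Final vector: (-0.8660, -0.5000)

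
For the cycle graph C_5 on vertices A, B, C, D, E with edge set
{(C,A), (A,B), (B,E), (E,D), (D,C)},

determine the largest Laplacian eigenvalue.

The cycle graph C_n has Laplacian eigenvalues λ_k = 2 − 2cos(2πk/n), k = 0, 1, …, n−1. Here n = 5:
k=0: 2 − 2cos(0) = 0.0; k=1: 2 − 2cos(2π/5) = 1.382; k=2: 2 − 2cos(4π/5) = 3.618; k=3: 2 − 2cos(6π/5) = 3.618; k=4: 2 − 2cos(8π/5) = 1.382.
Laplacian eigenvalues: [0.0, 1.382, 1.382, 3.618, 3.618]. Largest eigenvalue (spectral radius) = 3.618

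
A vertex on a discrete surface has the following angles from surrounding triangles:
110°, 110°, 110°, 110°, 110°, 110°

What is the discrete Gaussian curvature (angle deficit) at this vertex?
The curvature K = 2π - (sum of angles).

Sum of angles = 660°. K = 360° - 660° = -300° = -5π/3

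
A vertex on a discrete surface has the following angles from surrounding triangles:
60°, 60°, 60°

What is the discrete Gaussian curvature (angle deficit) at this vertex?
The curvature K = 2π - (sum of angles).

Sum of angles = 180°. K = 360° - 180° = 180° = π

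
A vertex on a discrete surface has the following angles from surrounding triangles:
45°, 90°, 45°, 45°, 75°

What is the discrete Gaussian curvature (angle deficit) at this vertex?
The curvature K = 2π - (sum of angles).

Sum of angles = 300°. K = 360° - 300° = 60° = π/3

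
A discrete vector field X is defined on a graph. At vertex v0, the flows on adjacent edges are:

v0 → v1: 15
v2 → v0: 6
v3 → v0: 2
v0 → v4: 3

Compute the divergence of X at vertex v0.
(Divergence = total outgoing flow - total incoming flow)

Divergence = sum of outgoing flows = 15 + (-6) + (-2) + 3 = 10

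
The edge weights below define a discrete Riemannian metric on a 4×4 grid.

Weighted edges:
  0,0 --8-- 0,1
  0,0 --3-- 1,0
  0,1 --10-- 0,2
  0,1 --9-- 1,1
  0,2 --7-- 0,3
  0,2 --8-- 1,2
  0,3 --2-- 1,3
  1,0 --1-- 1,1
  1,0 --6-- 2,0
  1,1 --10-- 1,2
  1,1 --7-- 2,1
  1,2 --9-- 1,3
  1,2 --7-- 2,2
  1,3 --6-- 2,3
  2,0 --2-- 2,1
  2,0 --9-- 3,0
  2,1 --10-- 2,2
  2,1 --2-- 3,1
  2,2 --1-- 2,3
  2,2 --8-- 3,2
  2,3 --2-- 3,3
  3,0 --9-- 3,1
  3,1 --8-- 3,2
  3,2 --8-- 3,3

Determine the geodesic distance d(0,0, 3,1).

Shortest path: 0,0 → 1,0 → 1,1 → 2,1 → 3,1, total weight = 13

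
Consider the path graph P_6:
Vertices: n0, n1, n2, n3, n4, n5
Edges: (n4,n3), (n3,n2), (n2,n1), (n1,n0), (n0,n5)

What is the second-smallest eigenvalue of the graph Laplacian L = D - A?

The path graph P_n has Laplacian eigenvalues λ_k = 2 − 2cos(kπ/n), k = 0, 1, …, n−1. Here n = 6:
k=0: 2 − 2cos(0) = 0.0; k=1: 2 − 2cos(π/6) = 0.2679; k=2: 2 − 2cos(π/3) = 1.0; k=3: 2 − 2cos(π/2) = 2.0; k=4: 2 − 2cos(2π/3) = 3.0; k=5: 2 − 2cos(5π/6) = 3.7321.
Laplacian eigenvalues: [0.0, 0.2679, 1.0, 2.0, 3.0, 3.7321]. Algebraic connectivity (smallest non-zero eigenvalue) = 0.2679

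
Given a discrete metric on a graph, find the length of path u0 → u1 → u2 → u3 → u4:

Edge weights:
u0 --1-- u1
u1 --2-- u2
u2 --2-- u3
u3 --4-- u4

Arc length = 1 + 2 + 2 + 4 = 9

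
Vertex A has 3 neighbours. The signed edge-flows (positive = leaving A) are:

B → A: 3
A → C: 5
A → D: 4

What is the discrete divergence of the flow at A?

Divergence = sum of outgoing flows = (-3) + 5 + 4 = 6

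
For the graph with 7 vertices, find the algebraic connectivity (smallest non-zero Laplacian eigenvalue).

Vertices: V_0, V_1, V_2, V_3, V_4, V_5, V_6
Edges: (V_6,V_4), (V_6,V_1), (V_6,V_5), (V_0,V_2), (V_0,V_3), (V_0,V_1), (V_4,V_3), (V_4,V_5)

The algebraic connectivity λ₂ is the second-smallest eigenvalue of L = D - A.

Degrees: deg(V_0) = 3, deg(V_1) = 2, deg(V_2) = 1, deg(V_3) = 2, deg(V_4) = 3, deg(V_5) = 2, deg(V_6) = 3.
L = D − A with rows/columns ordered (V_0, V_1, V_2, V_3, V_4, V_5, V_6):
  [ 3, -1, -1, -1,  0,  0,  0]
  [-1,  2,  0,  0,  0,  0, -1]
  [-1,  0,  1,  0,  0,  0,  0]
  [-1,  0,  0,  2, -1,  0,  0]
  [ 0,  0,  0, -1,  3, -1, -1]
  [ 0,  0,  0,  0, -1,  2, -1]
  [ 0, -1,  0,  0, -1, -1,  3]
Characteristic polynomial: det(λI − L) = λ(λ² − 4λ + 2)(λ² − 6λ + 7)².
Roots: λ = 0; (λ² − 4λ + 2) = 0 ⇒ λ = 2 ± √2 ≈ 0.5858, 3.4142; (λ² − 6λ + 7) = 0 ⇒ λ = 3 ± √2 ≈ 1.5858, 4.4142 (multiplicity 2).
(Check: the roots sum (with multiplicity) to 16, matching trace L = Σdeg = 2·8 = 16.)
Laplacian eigenvalues: [0.0, 0.5858, 1.5858, 1.5858, 3.4142, 4.4142, 4.4142]. Algebraic connectivity (smallest non-zero eigenvalue) = 0.5858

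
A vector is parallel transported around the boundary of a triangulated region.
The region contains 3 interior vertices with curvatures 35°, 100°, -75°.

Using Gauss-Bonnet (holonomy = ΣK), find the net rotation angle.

Holonomy = total enclosed curvature = 35° + 100° + (-75°) = 60°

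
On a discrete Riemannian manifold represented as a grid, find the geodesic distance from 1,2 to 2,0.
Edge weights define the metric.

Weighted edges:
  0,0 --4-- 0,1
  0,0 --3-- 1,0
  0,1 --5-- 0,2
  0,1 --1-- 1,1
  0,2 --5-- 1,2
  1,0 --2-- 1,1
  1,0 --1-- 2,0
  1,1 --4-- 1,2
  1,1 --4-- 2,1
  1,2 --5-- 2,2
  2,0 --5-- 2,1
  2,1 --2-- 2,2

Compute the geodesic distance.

Shortest path: 1,2 → 1,1 → 1,0 → 2,0, total weight = 7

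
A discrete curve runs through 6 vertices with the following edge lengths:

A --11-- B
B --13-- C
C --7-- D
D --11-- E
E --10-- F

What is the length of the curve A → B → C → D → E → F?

Arc length = 11 + 13 + 7 + 11 + 10 = 52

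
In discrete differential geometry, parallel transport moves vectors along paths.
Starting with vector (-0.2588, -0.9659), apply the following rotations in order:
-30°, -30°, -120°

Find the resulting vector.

Total rotation: (-30°) + (-30°) + (-120°) = -180° ≡ 180° (mod 360°). Final vector: (0.2588, 0.9659)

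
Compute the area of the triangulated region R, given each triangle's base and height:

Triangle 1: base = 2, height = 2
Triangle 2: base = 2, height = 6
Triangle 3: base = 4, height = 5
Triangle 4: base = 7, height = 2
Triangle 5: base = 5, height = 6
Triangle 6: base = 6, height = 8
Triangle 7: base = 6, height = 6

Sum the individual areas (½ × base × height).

(1/2)×2×2 + (1/2)×2×6 + (1/2)×4×5 + (1/2)×7×2 + (1/2)×5×6 + (1/2)×6×8 + (1/2)×6×6 = 82.0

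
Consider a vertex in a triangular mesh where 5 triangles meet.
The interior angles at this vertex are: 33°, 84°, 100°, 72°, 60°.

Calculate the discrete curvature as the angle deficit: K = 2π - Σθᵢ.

Sum of angles = 349°. K = 360° - 349° = 11° = 11π/180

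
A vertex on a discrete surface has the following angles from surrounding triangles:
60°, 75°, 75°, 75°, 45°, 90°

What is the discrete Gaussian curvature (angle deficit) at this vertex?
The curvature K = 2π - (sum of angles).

Sum of angles = 420°. K = 360° - 420° = -60°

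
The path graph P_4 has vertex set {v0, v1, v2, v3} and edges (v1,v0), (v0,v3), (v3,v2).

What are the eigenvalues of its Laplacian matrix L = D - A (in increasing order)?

The path graph P_n has Laplacian eigenvalues λ_k = 2 − 2cos(kπ/n), k = 0, 1, …, n−1. Here n = 4:
k=0: 2 − 2cos(0) = 0.0; k=1: 2 − 2cos(π/4) = 0.5858; k=2: 2 − 2cos(π/2) = 2.0; k=3: 2 − 2cos(3π/4) = 3.4142.
Laplacian eigenvalues (increasing order): [0.0, 0.5858, 2.0, 3.4142]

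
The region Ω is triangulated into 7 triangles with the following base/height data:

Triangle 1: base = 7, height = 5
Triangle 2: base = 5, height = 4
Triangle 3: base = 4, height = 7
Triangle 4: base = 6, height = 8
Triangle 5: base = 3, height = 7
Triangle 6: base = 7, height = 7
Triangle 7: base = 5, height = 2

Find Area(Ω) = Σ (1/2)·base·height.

(1/2)×7×5 + (1/2)×5×4 + (1/2)×4×7 + (1/2)×6×8 + (1/2)×3×7 + (1/2)×7×7 + (1/2)×5×2 = 105.5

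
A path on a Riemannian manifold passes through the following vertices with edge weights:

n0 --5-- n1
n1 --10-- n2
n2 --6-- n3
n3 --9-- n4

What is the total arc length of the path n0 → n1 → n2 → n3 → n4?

Arc length = 5 + 10 + 6 + 9 = 30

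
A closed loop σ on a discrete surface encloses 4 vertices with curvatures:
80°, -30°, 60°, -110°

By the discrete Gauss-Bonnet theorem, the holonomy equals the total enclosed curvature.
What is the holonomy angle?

Holonomy = total enclosed curvature = 80° + (-30°) + 60° + (-110°) = 0°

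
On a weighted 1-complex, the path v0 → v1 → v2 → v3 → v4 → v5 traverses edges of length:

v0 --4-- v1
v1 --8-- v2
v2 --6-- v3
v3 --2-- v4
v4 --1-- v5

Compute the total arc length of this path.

Arc length = 4 + 8 + 6 + 2 + 1 = 21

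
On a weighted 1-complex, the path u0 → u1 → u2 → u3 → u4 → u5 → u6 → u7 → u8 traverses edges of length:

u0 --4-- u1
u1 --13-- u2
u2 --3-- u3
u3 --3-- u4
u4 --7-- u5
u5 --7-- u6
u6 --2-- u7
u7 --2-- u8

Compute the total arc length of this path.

Arc length = 4 + 13 + 3 + 3 + 7 + 7 + 2 + 2 = 41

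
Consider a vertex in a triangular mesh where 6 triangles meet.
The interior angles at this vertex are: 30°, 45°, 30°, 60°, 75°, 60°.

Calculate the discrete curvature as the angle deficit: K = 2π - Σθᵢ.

Sum of angles = 300°. K = 360° - 300° = 60° = π/3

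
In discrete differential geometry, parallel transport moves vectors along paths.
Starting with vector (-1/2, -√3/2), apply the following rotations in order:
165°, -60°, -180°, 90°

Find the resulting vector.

Total rotation: 165° + (-60°) + (-180°) + 90° = 15°. Final vector: (-0.2588, -0.9659)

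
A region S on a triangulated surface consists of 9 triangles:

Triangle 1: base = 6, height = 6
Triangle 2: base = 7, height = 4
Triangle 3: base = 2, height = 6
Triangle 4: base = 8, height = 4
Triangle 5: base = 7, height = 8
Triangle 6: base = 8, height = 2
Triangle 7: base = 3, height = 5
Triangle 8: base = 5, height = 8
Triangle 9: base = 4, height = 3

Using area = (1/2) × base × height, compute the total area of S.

(1/2)×6×6 + (1/2)×7×4 + (1/2)×2×6 + (1/2)×8×4 + (1/2)×7×8 + (1/2)×8×2 + (1/2)×3×5 + (1/2)×5×8 + (1/2)×4×3 = 123.5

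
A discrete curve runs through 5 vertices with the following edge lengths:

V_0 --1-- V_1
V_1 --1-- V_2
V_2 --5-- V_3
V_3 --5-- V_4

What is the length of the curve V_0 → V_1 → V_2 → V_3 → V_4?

Arc length = 1 + 1 + 5 + 5 = 12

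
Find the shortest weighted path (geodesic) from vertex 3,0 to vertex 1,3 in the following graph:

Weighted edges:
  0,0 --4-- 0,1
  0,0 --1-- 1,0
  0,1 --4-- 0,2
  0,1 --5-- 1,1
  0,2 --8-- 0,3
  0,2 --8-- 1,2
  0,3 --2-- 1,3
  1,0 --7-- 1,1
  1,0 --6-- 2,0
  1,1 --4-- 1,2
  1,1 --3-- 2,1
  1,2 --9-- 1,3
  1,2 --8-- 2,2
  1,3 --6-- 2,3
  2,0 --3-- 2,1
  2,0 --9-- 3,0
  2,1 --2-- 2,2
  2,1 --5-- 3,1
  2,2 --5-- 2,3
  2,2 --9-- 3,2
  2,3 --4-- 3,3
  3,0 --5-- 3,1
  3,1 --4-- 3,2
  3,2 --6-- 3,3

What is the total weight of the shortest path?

Shortest path: 3,0 → 3,1 → 2,1 → 2,2 → 2,3 → 1,3, total weight = 23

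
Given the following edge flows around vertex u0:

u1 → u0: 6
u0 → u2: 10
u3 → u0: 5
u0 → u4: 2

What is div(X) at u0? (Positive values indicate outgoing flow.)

Divergence = sum of outgoing flows = (-6) + 10 + (-5) + 2 = 1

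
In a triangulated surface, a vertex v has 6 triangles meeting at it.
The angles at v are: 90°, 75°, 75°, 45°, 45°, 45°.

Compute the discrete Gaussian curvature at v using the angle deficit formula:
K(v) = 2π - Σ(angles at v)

Sum of angles = 375°. K = 360° - 375° = -15° = -π/12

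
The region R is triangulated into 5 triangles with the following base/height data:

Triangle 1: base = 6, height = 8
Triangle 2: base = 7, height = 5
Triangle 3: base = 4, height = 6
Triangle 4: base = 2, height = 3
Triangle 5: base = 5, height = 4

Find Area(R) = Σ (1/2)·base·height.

(1/2)×6×8 + (1/2)×7×5 + (1/2)×4×6 + (1/2)×2×3 + (1/2)×5×4 = 66.5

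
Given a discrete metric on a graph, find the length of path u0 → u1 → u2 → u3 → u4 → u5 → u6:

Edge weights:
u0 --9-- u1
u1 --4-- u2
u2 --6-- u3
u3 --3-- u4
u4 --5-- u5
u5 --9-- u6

Arc length = 9 + 4 + 6 + 3 + 5 + 9 = 36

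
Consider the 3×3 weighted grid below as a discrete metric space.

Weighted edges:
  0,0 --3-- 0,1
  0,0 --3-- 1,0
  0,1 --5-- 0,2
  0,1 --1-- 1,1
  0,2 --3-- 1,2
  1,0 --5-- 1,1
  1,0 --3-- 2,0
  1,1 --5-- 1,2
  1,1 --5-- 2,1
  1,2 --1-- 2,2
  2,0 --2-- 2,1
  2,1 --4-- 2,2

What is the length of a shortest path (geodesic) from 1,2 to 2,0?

Shortest path: 1,2 → 2,2 → 2,1 → 2,0, total weight = 7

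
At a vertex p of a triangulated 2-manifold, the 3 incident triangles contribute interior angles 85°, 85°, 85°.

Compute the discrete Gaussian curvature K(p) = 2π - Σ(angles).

Sum of angles = 255°. K = 360° - 255° = 105° = 7π/12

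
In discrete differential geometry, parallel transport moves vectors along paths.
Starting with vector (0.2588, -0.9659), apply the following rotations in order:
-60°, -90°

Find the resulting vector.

Total rotation: (-60°) + (-90°) = -150°. Final vector: (-0.7071, 0.7071)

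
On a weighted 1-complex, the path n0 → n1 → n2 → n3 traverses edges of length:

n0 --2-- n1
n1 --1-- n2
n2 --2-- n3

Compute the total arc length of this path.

Arc length = 2 + 1 + 2 = 5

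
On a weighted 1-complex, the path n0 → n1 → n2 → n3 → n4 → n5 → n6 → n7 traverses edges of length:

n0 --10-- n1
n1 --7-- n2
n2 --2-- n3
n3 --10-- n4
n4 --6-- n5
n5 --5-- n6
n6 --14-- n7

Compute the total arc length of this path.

Arc length = 10 + 7 + 2 + 10 + 6 + 5 + 14 = 54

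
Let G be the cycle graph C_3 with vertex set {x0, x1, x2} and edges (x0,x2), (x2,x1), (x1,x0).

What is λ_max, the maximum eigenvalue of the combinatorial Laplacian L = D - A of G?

The cycle graph C_n has Laplacian eigenvalues λ_k = 2 − 2cos(2πk/n), k = 0, 1, …, n−1. Here n = 3:
k=0: 2 − 2cos(0) = 0.0; k=1: 2 − 2cos(2π/3) = 3.0; k=2: 2 − 2cos(4π/3) = 3.0.
Laplacian eigenvalues: [0.0, 3.0, 3.0]. Largest eigenvalue (spectral radius) = 3.0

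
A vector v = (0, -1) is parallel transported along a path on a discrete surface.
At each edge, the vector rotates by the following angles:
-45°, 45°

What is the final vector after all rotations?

Total rotation: (-45°) + 45° = 0°. Final vector: (0, -1)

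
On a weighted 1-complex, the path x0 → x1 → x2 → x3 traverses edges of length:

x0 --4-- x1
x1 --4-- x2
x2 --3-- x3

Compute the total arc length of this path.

Arc length = 4 + 4 + 3 = 11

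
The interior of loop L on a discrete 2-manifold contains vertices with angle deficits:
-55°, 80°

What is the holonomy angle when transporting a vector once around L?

Holonomy = total enclosed curvature = (-55°) + 80° = 25°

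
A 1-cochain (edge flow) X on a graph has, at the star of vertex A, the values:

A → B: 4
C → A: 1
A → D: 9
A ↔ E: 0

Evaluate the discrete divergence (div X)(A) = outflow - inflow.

Divergence = sum of outgoing flows = 4 + (-1) + 9 + 0 = 12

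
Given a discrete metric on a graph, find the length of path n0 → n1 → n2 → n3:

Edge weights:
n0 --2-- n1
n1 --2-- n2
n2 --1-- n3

Arc length = 2 + 2 + 1 = 5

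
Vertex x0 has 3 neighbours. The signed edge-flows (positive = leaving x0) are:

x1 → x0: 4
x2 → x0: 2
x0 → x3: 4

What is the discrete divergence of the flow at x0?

Divergence = sum of outgoing flows = (-4) + (-2) + 4 = -2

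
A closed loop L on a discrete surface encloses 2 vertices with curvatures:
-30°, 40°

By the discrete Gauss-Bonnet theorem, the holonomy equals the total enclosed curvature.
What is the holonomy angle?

Holonomy = total enclosed curvature = (-30°) + 40° = 10°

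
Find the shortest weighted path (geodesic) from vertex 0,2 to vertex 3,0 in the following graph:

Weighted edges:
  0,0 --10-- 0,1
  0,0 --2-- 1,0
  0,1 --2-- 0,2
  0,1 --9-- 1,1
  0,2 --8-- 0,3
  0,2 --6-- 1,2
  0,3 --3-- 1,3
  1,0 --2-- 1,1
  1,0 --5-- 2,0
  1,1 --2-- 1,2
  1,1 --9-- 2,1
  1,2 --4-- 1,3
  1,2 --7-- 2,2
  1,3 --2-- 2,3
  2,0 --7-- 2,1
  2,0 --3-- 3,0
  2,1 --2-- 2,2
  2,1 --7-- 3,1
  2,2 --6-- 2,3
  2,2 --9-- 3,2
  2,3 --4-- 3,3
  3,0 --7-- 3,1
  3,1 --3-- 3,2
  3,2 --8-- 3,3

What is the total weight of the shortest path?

Shortest path: 0,2 → 1,2 → 1,1 → 1,0 → 2,0 → 3,0, total weight = 18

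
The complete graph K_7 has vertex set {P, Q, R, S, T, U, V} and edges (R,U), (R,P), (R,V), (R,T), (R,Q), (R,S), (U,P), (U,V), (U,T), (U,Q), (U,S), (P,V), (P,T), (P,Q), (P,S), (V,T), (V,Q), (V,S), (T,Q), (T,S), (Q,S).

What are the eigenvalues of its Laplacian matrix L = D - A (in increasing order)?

For the complete graph K_n, L = nI − J (J = all-ones matrix). J has eigenvalues n (once, eigenvector 𝟙) and 0 (multiplicity n−1), so L has eigenvalues 0 (once) and n (multiplicity n−1). Here n = 7: eigenvalue 0 once and 7 with multiplicity 6.
Laplacian eigenvalues (increasing order): [0.0, 7.0, 7.0, 7.0, 7.0, 7.0, 7.0]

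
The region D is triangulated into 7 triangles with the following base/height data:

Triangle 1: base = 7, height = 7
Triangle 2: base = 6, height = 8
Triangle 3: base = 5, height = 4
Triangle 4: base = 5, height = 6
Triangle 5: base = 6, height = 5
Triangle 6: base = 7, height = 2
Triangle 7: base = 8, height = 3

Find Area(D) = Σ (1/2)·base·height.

(1/2)×7×7 + (1/2)×6×8 + (1/2)×5×4 + (1/2)×5×6 + (1/2)×6×5 + (1/2)×7×2 + (1/2)×8×3 = 107.5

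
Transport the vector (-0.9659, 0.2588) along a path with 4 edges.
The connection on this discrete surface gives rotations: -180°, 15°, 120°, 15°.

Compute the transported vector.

Total rotation: (-180°) + 15° + 120° + 15° = -30°. Final vector: (-0.7071, 0.7071)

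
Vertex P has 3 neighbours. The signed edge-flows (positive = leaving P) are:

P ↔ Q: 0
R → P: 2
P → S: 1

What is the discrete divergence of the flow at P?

Divergence = sum of outgoing flows = 0 + (-2) + 1 = -1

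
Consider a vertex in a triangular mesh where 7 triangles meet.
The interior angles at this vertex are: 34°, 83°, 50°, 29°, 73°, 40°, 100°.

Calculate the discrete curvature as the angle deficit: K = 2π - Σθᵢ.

Sum of angles = 409°. K = 360° - 409° = -49° = -49π/180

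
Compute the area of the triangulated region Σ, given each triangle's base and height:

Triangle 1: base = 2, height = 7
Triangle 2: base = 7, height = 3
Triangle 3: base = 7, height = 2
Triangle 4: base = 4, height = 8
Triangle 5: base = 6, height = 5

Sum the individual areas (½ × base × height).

(1/2)×2×7 + (1/2)×7×3 + (1/2)×7×2 + (1/2)×4×8 + (1/2)×6×5 = 55.5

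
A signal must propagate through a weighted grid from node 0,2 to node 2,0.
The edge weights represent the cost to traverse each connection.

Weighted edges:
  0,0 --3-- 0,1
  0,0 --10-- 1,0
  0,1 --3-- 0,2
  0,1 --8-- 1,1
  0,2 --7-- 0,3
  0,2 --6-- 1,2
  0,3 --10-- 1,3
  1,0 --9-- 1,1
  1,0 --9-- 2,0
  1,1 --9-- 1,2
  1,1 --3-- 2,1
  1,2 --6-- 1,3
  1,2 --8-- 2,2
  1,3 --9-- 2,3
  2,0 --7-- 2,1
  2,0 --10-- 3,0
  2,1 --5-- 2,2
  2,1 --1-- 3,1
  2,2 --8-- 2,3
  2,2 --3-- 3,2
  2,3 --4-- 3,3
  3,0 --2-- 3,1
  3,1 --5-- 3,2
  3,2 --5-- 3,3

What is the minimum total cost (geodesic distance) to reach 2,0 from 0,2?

Shortest path: 0,2 → 0,1 → 1,1 → 2,1 → 2,0, total weight = 21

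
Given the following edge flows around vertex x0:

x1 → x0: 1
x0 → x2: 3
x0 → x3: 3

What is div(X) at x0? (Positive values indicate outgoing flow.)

Divergence = sum of outgoing flows = (-1) + 3 + 3 = 5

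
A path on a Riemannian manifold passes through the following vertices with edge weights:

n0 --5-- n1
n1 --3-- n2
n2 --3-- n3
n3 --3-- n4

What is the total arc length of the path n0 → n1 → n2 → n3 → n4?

Arc length = 5 + 3 + 3 + 3 = 14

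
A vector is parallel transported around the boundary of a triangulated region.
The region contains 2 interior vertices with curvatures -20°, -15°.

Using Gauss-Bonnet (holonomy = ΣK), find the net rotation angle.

Holonomy = total enclosed curvature = (-20°) + (-15°) = -35°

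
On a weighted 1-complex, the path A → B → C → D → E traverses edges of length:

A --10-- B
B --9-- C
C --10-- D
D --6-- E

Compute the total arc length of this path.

Arc length = 10 + 9 + 10 + 6 = 35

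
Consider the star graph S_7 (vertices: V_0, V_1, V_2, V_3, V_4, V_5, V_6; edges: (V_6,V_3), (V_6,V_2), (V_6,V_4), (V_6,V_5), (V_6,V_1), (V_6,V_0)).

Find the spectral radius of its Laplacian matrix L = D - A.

The star S_7 is the complete bipartite graph K_{1,6} (one hub of degree 6, 6 leaves of degree 1). The Laplacian spectrum of K_{p,q} is 0, p (multiplicity q−1), q (multiplicity p−1), p+q. With p = 1, q = 6: 0 once, 1 with multiplicity 5, and 7 once. (Check: trace L = sum of degrees = 12 = 5·1 + 7.)
Laplacian eigenvalues: [0.0, 1.0, 1.0, 1.0, 1.0, 1.0, 7.0]. Largest eigenvalue (spectral radius) = 7.0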